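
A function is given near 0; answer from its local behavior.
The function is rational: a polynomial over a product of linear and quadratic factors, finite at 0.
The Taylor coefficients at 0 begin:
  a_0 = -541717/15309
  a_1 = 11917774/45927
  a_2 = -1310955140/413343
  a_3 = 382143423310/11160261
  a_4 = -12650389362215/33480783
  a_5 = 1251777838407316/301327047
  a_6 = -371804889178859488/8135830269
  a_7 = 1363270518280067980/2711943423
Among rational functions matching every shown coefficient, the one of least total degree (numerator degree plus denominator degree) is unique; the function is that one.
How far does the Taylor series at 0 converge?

The radius of convergence is 1/11.

No rational of total degree below 4 reproduces all 8 coefficients; solving the [0/4] Pade equations on them gives f(λ) = 37/(21*(λ - 9/11)**3*(λ + 1/11)), whose expansion matches every shown term.
Denominator factor (λ - 9/11)^3: pole of order 3 at 9/11, modulus 9/11.
Denominator factor (λ + 1/11): pole of order 1 at -1/11, modulus 1/11.
The radius of convergence is the smallest modulus among the singular points: 1/11.


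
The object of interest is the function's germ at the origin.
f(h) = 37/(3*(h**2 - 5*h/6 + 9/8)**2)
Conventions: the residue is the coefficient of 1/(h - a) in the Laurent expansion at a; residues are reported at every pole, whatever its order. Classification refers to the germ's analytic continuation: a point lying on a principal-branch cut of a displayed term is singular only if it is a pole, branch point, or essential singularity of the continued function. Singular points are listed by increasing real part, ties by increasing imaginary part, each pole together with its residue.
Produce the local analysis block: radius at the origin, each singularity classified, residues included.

Denominator factor (h**2 - 5*h/6 + 9/8)^2: discriminant -137/36, complex-conjugate roots (5/12) + ((1/12)*sqrt(137))*i and (5/12) - ((1/12)*sqrt(137))*i; poles of order 2, moduli (3/4)*sqrt(2) and (3/4)*sqrt(2).
The radius of convergence is the smallest modulus among the singular points: (3/4)*sqrt(2).
The factor h**2 - 5*h/6 + 9/8 splits as (h - a)(h - a') with a = (5/12) - ((1/12)*sqrt(137))*i, a' = (5/12) + ((1/12)*sqrt(137))*i. At the order-2 pole a set g(h) = (h - a)^2*f(h) = [37/3] / (h - a')^2.
Order-2 pole: residue = g'(a); g'((5/12) - ((1/12)*sqrt(137))*i) = ((5328/18769)*sqrt(137))*i, so the residue is ((5328/18769)*sqrt(137))*i.
The factor h**2 - 5*h/6 + 9/8 splits as (h - a)(h - a') with a = (5/12) + ((1/12)*sqrt(137))*i, a' = (5/12) - ((1/12)*sqrt(137))*i. At the order-2 pole a set g(h) = (h - a)^2*f(h) = [37/3] / (h - a')^2.
Order-2 pole: residue = g'(a); g'((5/12) + ((1/12)*sqrt(137))*i) = -((5328/18769)*sqrt(137))*i, so the residue is -((5328/18769)*sqrt(137))*i.
List the singular points by increasing real part (a conjugate pair: the negative imaginary part first).

Radius of convergence at 0: (3/4)*sqrt(2).
At (5/12) - ((1/12)*sqrt(137))*i: a pole of order 2; residue ((5328/18769)*sqrt(137))*i.
At (5/12) + ((1/12)*sqrt(137))*i: a pole of order 2; residue -((5328/18769)*sqrt(137))*i.


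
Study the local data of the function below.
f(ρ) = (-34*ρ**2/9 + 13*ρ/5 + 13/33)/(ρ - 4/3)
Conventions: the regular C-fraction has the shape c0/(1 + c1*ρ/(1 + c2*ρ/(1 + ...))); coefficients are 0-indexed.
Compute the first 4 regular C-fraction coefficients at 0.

The regular C-fraction coefficients are [-13/44, -147/20, 226589/28665, -10812850/118094067].

Taylor coefficients (expand at 0): a_0 = -13/44, a_1 = -1911/880, a_2 = 12721/10560, a_3 = 12721/14080.
c0 = a_0 = -13/44. Peel one level at a time: if S = 1 + c*ρ/S' with S'(0) = 1, then c is the ρ-coefficient of S and S' = c*ρ/(S - 1).
S_1 = c0/f = 1 + (-147/20)*ρ + (226589/3900)*ρ^2 + ...; c1 = -147/20.
S_2 = c1*ρ/(S_1 - 1) = 1 + (226589/28665)*ρ + (23788270/32867289)*ρ^2 + ...; c2 = 226589/28665.
S_3 = c2*ρ/(S_2 - 1) = 1 + (-10812850/118094067)*ρ + ...; c3 = -10812850/118094067.


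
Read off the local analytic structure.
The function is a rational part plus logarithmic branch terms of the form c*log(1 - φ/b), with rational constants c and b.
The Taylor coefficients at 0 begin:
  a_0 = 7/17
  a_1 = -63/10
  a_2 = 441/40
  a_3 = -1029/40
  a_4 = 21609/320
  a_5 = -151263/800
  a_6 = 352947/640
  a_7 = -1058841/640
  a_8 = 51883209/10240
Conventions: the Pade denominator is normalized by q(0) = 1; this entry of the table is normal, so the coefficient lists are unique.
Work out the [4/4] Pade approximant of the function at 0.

The Pade approximant has numerator coefficients [7/17, -581/170, -18081/680, -29057/680, -82663/5440]; denominator coefficients [1, 7, 63/4, 49/4, 343/160].

Taylor coefficients needed (read off): a_0 = 7/17, a_1 = -63/10, a_2 = 441/40, a_3 = -1029/40, a_4 = 21609/320, a_5 = -151263/800, a_6 = 352947/640, a_7 = -1058841/640, a_8 = 51883209/10240.
Write the denominator as Q(φ) = 1 + q1*φ + q2*φ^2 + q3*φ^3 + q4*φ^4. Requiring Q*f - P = O(φ^9) with deg P <= 4 kills the coefficients of φ^5..φ^8 in Q*f:
  φ^5: a_5 + q1*a_4 + q2*a_3 + q3*a_2 + q4*a_1 = 0, i.e. -151263/800 + (21609/320)*q1 + (-1029/40)*q2 + (441/40)*q3 + (-63/10)*q4 = 0.
  φ^6: a_6 + q1*a_5 + q2*a_4 + q3*a_3 + q4*a_2 = 0, i.e. 352947/640 + (-151263/800)*q1 + (21609/320)*q2 + (-1029/40)*q3 + (441/40)*q4 = 0.
  φ^7: a_7 + q1*a_6 + q2*a_5 + q3*a_4 + q4*a_3 = 0, i.e. -1058841/640 + (352947/640)*q1 + (-151263/800)*q2 + (21609/320)*q3 + (-1029/40)*q4 = 0.
  φ^8: a_8 + q1*a_7 + q2*a_6 + q3*a_5 + q4*a_4 = 0, i.e. 51883209/10240 + (-1058841/640)*q1 + (352947/640)*q2 + (-151263/800)*q3 + (21609/320)*q4 = 0.
Solving this linear system: q1 = 7, q2 = 63/4, q3 = 49/4, q4 = 343/160.
The numerator is Q*f truncated at degree 4: P0 = a_0 = 7/17; P1 = a_1 + q1*a_0 = -581/170; P2 = a_2 + q1*a_1 + q2*a_0 = -18081/680; P3 = a_3 + q1*a_2 + q2*a_1 + q3*a_0 = -29057/680; P4 = a_4 + q1*a_3 + q2*a_2 + q3*a_1 + q4*a_0 = -82663/5440.


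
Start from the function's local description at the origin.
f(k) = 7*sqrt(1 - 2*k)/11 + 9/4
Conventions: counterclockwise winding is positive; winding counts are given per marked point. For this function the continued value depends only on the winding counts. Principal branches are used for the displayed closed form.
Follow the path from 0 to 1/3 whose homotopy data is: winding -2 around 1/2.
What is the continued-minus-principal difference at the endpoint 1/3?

Continued minus principal equals 0.

The rational part is single-valued and drops out of the difference; each branch term changes only by its own monodromy.
(7/11)*sqrt(1 - k/(1/2)): winding -2 is even, the square root returns to the same sheet, contribution 0.
Summing the contributions at k = 1/3 gives 0.


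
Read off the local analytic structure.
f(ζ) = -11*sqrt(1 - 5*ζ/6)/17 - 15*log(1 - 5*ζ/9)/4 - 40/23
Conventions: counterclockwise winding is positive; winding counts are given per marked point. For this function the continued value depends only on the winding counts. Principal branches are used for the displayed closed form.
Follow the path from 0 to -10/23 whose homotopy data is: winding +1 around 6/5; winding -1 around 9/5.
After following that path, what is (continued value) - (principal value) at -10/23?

Continued minus principal equals ((22/1173)*sqrt(6486)) + ((15/2)*pi)*i.

The rational part is single-valued and drops out of the difference; each branch term changes only by its own monodromy.
(-11/17)*sqrt(1 - ζ/(6/5)): winding +1 is odd, the square root flips sign, contributing -2*(-11/17)*sqrt(1 - (-10/23)/(6/5)) = -2*(-11/17)*sqrt(94/69) = (22/1173)*sqrt(6486).
(-15/4)*log(1 - ζ/(9/5)): each positive loop around 9/5 adds 2*pi*i to the log, so winding -1 contributes (-15/4)*(-1)*2*pi*i = (15/2)*pi*i.
Summing the contributions at ζ = -10/23 gives ((22/1173)*sqrt(6486)) + ((15/2)*pi)*i.


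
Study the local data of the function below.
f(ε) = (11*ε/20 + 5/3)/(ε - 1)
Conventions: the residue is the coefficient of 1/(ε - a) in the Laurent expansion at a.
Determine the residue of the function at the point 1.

At the order-1 pole 1 set g(ε) = (ε - (1))*f(ε) = 11*ε/20 + 5/3.
Simple pole: residue = g(a) at a = 1, which is 133/60.

The residue is 133/60.


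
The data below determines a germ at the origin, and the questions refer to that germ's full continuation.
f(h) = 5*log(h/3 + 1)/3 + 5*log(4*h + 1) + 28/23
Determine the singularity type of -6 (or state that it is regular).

There is no denominator, hence no pole anywhere.
Branch term log(1 - h/(-1/4)): argument at -6 is -23, nonzero, so -6 is not its branch point (a point on a principal cut is still regular for the continued germ).
Branch term log(1 - h/(-3)): argument at -6 is -1, nonzero, so -6 is not its branch point (a point on a principal cut is still regular for the continued germ).
So the germ continues analytically to -6.

The point is a regular point.


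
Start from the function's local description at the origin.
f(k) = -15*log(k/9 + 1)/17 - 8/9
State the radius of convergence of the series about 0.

The radius of convergence is 9.

Branch term (-15/17)*log(1 - k/(-9)): its argument vanishes at k = -9, a logarithmic branch point, modulus 9.
The radius of convergence is the smallest modulus among the singular points: 9.


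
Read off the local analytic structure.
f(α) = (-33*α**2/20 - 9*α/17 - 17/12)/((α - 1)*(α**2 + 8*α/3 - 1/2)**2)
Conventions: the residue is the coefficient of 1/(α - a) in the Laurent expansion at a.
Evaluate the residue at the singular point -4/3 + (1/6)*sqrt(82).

The residue is 5502/30685 + (3783171/412651880)*sqrt(82).

The factor α**2 + 8*α/3 - 1/2 splits as (α - a)(α - a') with a = -4/3 + (1/6)*sqrt(82), a' = -4/3 - (1/6)*sqrt(82). At the order-2 pole a set g(α) = (α - a)^2*f(α) = [(-33*α**2/20 - 9*α/17 - 17/12)/(α - 1)] / (α - a')^2.
Order-2 pole: residue = g'(a); g'(-4/3 + (1/6)*sqrt(82)) = 5502/30685 + (3783171/412651880)*sqrt(82), so the residue is 5502/30685 + (3783171/412651880)*sqrt(82).


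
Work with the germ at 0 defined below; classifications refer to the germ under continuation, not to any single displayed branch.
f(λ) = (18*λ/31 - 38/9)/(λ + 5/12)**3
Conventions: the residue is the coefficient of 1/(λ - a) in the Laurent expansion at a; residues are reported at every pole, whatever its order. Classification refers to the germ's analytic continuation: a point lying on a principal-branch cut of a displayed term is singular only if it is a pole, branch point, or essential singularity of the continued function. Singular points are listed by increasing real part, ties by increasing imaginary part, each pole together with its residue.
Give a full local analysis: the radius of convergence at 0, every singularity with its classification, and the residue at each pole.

Denominator factor (λ + 5/12)^3: pole of order 3 at -5/12, modulus 5/12.
The radius of convergence is the smallest modulus among the singular points: 5/12.
At the order-3 pole -5/12 set g(λ) = (λ - (-5/12))^3*f(λ) = 18*λ/31 - 38/9.
Order-3 pole: residue = g''(a)/2; g''(-5/12) = 0, so the residue is 0.

Radius of convergence at 0: 5/12.
At -5/12: a pole of order 3; residue 0.


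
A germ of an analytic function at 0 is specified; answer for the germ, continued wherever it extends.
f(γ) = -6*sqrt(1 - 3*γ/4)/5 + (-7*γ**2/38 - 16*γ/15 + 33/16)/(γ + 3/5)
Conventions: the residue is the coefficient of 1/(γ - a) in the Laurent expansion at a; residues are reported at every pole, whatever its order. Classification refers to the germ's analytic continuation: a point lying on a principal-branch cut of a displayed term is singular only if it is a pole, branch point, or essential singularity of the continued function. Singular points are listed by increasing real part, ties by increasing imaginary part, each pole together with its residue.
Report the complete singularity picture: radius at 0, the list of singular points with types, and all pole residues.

Denominator factor (γ + 3/5): pole of order 1 at -3/5, modulus 3/5.
Branch term (-6/5)*sqrt(1 - γ/(4/3)): its argument vanishes at γ = 4/3, a square-root branch point, modulus 4/3.
The radius of convergence is the smallest modulus among the singular points: 3/5.
The branch term is analytic at -3/5 and contributes nothing to the residue; only the rational part matters.
At the order-1 pole -3/5 set g(γ) = (γ - (-3/5))*(rational part) = -7*γ**2/38 - 16*γ/15 + 33/16.
Simple pole: residue = g(a) at a = -3/5, which is 4007/1520.
List the singular points by increasing real part (a conjugate pair: the negative imaginary part first).

Radius of convergence at 0: 3/5.
At -3/5: a pole of order 1; residue 4007/1520.
At 4/3: an algebraic (square-root) branch point.


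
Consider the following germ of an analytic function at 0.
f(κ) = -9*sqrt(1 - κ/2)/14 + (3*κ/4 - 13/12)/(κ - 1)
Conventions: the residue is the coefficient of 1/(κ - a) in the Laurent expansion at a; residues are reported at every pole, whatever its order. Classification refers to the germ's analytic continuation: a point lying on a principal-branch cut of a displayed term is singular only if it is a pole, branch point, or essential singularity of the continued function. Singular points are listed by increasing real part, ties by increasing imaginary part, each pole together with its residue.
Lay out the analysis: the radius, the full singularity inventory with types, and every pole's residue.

Denominator factor (κ - 1): pole of order 1 at 1, modulus 1.
Branch term (-9/14)*sqrt(1 - κ/(2)): its argument vanishes at κ = 2, a square-root branch point, modulus 2.
The radius of convergence is the smallest modulus among the singular points: 1.
The branch term is analytic at 1 and contributes nothing to the residue; only the rational part matters.
At the order-1 pole 1 set g(κ) = (κ - (1))*(rational part) = 3*κ/4 - 13/12.
Simple pole: residue = g(a) at a = 1, which is -1/3.
List the singular points by increasing real part (a conjugate pair: the negative imaginary part first).

Radius of convergence at 0: 1.
At 1: a pole of order 1; residue -1/3.
At 2: an algebraic (square-root) branch point.


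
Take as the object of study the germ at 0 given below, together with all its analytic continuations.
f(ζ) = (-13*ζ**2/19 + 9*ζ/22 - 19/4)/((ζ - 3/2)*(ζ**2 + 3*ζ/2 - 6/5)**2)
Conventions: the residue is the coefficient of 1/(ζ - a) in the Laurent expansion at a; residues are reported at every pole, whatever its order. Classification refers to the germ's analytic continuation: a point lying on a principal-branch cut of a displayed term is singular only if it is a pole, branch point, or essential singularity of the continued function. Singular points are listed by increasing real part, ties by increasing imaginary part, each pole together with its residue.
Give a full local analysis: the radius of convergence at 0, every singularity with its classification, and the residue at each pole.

Denominator factor (ζ**2 + 3*ζ/2 - 6/5)^2: discriminant 141/20, real irrational roots -3/4 + (1/20)*sqrt(705) and -3/4 - (1/20)*sqrt(705); poles of order 2, moduli -3/4 + (1/20)*sqrt(705) and 3/4 + (1/20)*sqrt(705).
Denominator factor (ζ - 3/2): pole of order 1 at 3/2, modulus 3/2.
The radius of convergence is the smallest modulus among the singular points: -3/4 + (1/20)*sqrt(705).
The factor ζ**2 + 3*ζ/2 - 6/5 splits as (ζ - a)(ζ - a') with a = -3/4 - (1/20)*sqrt(705), a' = -3/4 + (1/20)*sqrt(705). At the order-2 pole a set g(ζ) = (ζ - a)^2*f(ζ) = [(-13*ζ**2/19 + 9*ζ/22 - 19/4)/(ζ - 3/2)] / (ζ - a')^2.
Order-2 pole: residue = g'(a); g'(-3/4 - (1/20)*sqrt(705)) = 118625/455202 - (496235/335180406)*sqrt(705), so the residue is 118625/455202 - (496235/335180406)*sqrt(705).
The factor ζ**2 + 3*ζ/2 - 6/5 splits as (ζ - a)(ζ - a') with a = -3/4 + (1/20)*sqrt(705), a' = -3/4 - (1/20)*sqrt(705). At the order-2 pole a set g(ζ) = (ζ - a)^2*f(ζ) = [(-13*ζ**2/19 + 9*ζ/22 - 19/4)/(ζ - 3/2)] / (ζ - a')^2.
Order-2 pole: residue = g'(a); g'(-3/4 + (1/20)*sqrt(705)) = 118625/455202 + (496235/335180406)*sqrt(705), so the residue is 118625/455202 + (496235/335180406)*sqrt(705).
At the order-1 pole 3/2 set g(ζ) = (ζ - (3/2))*f(ζ) = (-13*ζ**2/19 + 9*ζ/22 - 19/4)/(ζ**2 + 3*ζ/2 - 6/5)**2.
Simple pole: residue = g(a) at a = 3/2, which is -118625/227601.
List the singular points by increasing real part (a conjugate pair: the negative imaginary part first).

Radius of convergence at 0: -3/4 + (1/20)*sqrt(705).
At -3/4 - (1/20)*sqrt(705): a pole of order 2; residue 118625/455202 - (496235/335180406)*sqrt(705).
At -3/4 + (1/20)*sqrt(705): a pole of order 2; residue 118625/455202 + (496235/335180406)*sqrt(705).
At 3/2: a pole of order 1; residue -118625/227601.


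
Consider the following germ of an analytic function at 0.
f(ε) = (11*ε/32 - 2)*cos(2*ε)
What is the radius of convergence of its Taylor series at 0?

The radius of convergence is infinite.

The factor cos(2*ε) is entire and contributes no finite singular point.
The polynomial part has no poles.
No finite singular points: the Taylor series at 0 converges everywhere.


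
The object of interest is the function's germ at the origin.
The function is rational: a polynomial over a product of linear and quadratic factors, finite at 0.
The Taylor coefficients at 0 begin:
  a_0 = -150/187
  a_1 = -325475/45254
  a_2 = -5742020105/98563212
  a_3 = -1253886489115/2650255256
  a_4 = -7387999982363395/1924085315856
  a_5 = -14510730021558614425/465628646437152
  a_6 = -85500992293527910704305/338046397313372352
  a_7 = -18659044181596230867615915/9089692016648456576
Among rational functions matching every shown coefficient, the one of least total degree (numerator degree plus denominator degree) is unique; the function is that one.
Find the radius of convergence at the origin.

The radius of convergence is -3/4 + (1/20)*sqrt(305).

No rational of total degree below 6 reproduces all 8 coefficients; solving the [2/4] Pade equations on them gives f(τ) = (-τ**2/9 - 5*τ/4 - 15/17)/((τ**2 + 3*τ/11 - 11/2)*(τ**2 + 3*τ/2 - 1/5)), whose expansion matches every shown term.
Denominator factor (τ**2 + 3*τ/2 - 1/5): discriminant 61/20, real irrational roots -3/4 + (1/20)*sqrt(305) and -3/4 - (1/20)*sqrt(305); poles of order 1, moduli -3/4 + (1/20)*sqrt(305) and 3/4 + (1/20)*sqrt(305).
Denominator factor (τ**2 + 3*τ/11 - 11/2): discriminant 2671/121, real irrational roots -3/22 + (1/22)*sqrt(2671) and -3/22 - (1/22)*sqrt(2671); poles of order 1, moduli -3/22 + (1/22)*sqrt(2671) and 3/22 + (1/22)*sqrt(2671).
The radius of convergence is the smallest modulus among the singular points: -3/4 + (1/20)*sqrt(305).


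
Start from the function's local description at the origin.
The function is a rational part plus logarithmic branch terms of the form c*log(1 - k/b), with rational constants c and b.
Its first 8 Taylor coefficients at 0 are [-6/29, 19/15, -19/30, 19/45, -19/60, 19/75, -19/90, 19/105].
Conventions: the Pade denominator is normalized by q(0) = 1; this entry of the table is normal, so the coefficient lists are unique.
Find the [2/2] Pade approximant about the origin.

The Pade approximant has numerator coefficients [-6/29, 461/435, 521/870]; denominator coefficients [1, 1, 1/6].

Taylor coefficients needed (read off): a_0 = -6/29, a_1 = 19/15, a_2 = -19/30, a_3 = 19/45, a_4 = -19/60.
Write the denominator as Q(k) = 1 + q1*k + q2*k^2. Requiring Q*f - P = O(k^5) with deg P <= 2 kills the coefficients of k^3..k^4 in Q*f:
  k^3: a_3 + q1*a_2 + q2*a_1 = 0, i.e. 19/45 + (-19/30)*q1 + (19/15)*q2 = 0.
  k^4: a_4 + q1*a_3 + q2*a_2 = 0, i.e. -19/60 + (19/45)*q1 + (-19/30)*q2 = 0.
Solving this linear system: q1 = 1, q2 = 1/6.
The numerator is Q*f truncated at degree 2: P0 = a_0 = -6/29; P1 = a_1 + q1*a_0 = 461/435; P2 = a_2 + q1*a_1 + q2*a_0 = 521/870.


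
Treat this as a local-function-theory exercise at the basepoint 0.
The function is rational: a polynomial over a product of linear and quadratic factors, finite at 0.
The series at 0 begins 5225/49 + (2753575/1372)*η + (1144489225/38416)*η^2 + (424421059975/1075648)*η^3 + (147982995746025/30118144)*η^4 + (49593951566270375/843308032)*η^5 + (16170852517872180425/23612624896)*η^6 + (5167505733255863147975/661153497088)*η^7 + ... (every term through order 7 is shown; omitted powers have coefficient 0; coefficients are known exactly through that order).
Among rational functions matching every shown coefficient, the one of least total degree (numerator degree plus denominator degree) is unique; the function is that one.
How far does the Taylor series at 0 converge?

The radius of convergence is 1/10.

No rational of total degree below 4 reproduces all 8 coefficients; solving the [0/4] Pade equations on them gives f(η) = -19/(28*(η - 1/10)**2*(η**2 - 3*η/4 - 7/11)), whose expansion matches every shown term.
Denominator factor (η**2 - 3*η/4 - 7/11): discriminant 547/176, real irrational roots 3/8 + (1/88)*sqrt(6017) and 3/8 - (1/88)*sqrt(6017); poles of order 1, moduli 3/8 + (1/88)*sqrt(6017) and -3/8 + (1/88)*sqrt(6017).
Denominator factor (η - 1/10)^2: pole of order 2 at 1/10, modulus 1/10.
The radius of convergence is the smallest modulus among the singular points: 1/10.


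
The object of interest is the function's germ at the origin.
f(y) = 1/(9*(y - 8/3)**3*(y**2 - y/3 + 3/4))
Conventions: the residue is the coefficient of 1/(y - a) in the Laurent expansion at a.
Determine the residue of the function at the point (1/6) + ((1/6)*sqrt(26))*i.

The factor y**2 - y/3 + 3/4 splits as (y - a)(y - a') with a = (1/6) + ((1/6)*sqrt(26))*i, a' = (1/6) - ((1/6)*sqrt(26))*i. At the order-1 pole a set g(y) = (y - a)*f(y) = [1/(9*(y - 8/3)**3)] / (y - a').
Simple pole: residue = g(a) at a = (1/6) + ((1/6)*sqrt(26))*i, which is (-46728/15813251) + ((79380/205572263)*sqrt(26))*i.

The residue is (-46728/15813251) + ((79380/205572263)*sqrt(26))*i.


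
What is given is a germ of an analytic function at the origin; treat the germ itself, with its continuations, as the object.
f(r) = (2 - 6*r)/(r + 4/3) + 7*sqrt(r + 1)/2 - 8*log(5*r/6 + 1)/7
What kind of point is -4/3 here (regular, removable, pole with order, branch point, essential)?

The denominator factor r + 4/3 vanishes at -4/3 and appears to the power 1; the numerator there equals 10, nonzero, and no other factor vanishes.
The branch terms are analytic at this point.
Hence a pole whose order is the multiplicity, 1.

The point is a pole of order 1.


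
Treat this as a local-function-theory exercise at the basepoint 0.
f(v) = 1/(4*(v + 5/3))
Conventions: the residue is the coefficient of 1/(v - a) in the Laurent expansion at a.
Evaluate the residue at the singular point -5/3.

The residue is 1/4.

At the order-1 pole -5/3 set g(v) = (v - (-5/3))*f(v) = 1/4.
Simple pole: residue = g(a) at a = -5/3, which is 1/4.


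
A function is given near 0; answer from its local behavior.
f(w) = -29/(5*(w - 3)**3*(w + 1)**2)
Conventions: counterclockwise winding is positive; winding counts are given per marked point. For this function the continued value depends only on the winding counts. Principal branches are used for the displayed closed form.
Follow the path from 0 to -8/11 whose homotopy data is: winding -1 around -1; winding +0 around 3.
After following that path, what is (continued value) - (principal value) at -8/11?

Continued minus principal equals 0.

The function is rational, hence single-valued: continuing it around any pole returns the same value, so the difference is 0.


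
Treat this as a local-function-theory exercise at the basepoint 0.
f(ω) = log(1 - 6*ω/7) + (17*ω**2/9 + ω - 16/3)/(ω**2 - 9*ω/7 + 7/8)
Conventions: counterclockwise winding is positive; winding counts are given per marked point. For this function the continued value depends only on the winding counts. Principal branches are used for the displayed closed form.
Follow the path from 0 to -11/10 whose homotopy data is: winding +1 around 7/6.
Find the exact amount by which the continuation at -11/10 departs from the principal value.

The rational part is single-valued and drops out of the difference; each branch term changes only by its own monodromy.
(1)*log(1 - ω/(7/6)): each positive loop around 7/6 adds 2*pi*i to the log, so winding +1 contributes (1)*(1)*2*pi*i = (2)*pi*i.
Summing the contributions at ω = -11/10 gives (2)*pi*i.

Continued minus principal equals (2)*pi*i.


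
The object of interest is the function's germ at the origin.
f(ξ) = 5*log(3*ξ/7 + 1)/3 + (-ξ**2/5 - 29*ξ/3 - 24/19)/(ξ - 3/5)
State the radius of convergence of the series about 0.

The radius of convergence is 3/5.

Denominator factor (ξ - 3/5): pole of order 1 at 3/5, modulus 3/5.
Branch term (5/3)*log(1 - ξ/(-7/3)): its argument vanishes at ξ = -7/3, a logarithmic branch point, modulus 7/3.
The radius of convergence is the smallest modulus among the singular points: 3/5.


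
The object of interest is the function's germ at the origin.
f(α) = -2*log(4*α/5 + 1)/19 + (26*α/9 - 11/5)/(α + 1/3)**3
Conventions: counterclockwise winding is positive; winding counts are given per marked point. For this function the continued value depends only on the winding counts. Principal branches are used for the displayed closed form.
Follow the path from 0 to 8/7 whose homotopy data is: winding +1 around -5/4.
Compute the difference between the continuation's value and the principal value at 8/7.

Continued minus principal equals -(4/19)*pi*i.

The rational part is single-valued and drops out of the difference; each branch term changes only by its own monodromy.
(-2/19)*log(1 - α/(-5/4)): each positive loop around -5/4 adds 2*pi*i to the log, so winding +1 contributes (-2/19)*(1)*2*pi*i = -(4/19)*pi*i.
Summing the contributions at α = 8/7 gives -(4/19)*pi*i.


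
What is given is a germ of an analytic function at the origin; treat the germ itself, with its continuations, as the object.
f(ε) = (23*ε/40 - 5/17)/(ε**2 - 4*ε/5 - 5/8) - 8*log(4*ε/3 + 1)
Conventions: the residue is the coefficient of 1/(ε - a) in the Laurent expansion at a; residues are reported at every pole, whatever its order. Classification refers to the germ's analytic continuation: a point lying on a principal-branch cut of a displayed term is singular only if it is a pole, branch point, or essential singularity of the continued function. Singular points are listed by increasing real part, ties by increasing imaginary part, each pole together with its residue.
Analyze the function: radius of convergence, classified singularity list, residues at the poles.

Radius of convergence at 0: -2/5 + (1/20)*sqrt(314).
At -3/4: a logarithmic branch point.
At 2/5 - (1/20)*sqrt(314): a pole of order 1; residue 23/80 + (109/53380)*sqrt(314).
At 2/5 + (1/20)*sqrt(314): a pole of order 1; residue 23/80 - (109/53380)*sqrt(314).

Denominator factor (ε**2 - 4*ε/5 - 5/8): discriminant 157/50, real irrational roots 2/5 + (1/20)*sqrt(314) and 2/5 - (1/20)*sqrt(314); poles of order 1, moduli 2/5 + (1/20)*sqrt(314) and -2/5 + (1/20)*sqrt(314).
Branch term (-8)*log(1 - ε/(-3/4)): its argument vanishes at ε = -3/4, a logarithmic branch point, modulus 3/4.
The radius of convergence is the smallest modulus among the singular points: -2/5 + (1/20)*sqrt(314).
The branch term is analytic at 2/5 - (1/20)*sqrt(314) and contributes nothing to the residue; only the rational part matters.
The factor ε**2 - 4*ε/5 - 5/8 splits as (ε - a)(ε - a') with a = 2/5 - (1/20)*sqrt(314), a' = 2/5 + (1/20)*sqrt(314). At the order-1 pole a set g(ε) = (ε - a)*(rational part) = [23*ε/40 - 5/17] / (ε - a').
Simple pole: residue = g(a) at a = 2/5 - (1/20)*sqrt(314), which is 23/80 + (109/53380)*sqrt(314).
The branch term is analytic at 2/5 + (1/20)*sqrt(314) and contributes nothing to the residue; only the rational part matters.
The factor ε**2 - 4*ε/5 - 5/8 splits as (ε - a)(ε - a') with a = 2/5 + (1/20)*sqrt(314), a' = 2/5 - (1/20)*sqrt(314). At the order-1 pole a set g(ε) = (ε - a)*(rational part) = [23*ε/40 - 5/17] / (ε - a').
Simple pole: residue = g(a) at a = 2/5 + (1/20)*sqrt(314), which is 23/80 - (109/53380)*sqrt(314).
List the singular points by increasing real part (a conjugate pair: the negative imaginary part first).


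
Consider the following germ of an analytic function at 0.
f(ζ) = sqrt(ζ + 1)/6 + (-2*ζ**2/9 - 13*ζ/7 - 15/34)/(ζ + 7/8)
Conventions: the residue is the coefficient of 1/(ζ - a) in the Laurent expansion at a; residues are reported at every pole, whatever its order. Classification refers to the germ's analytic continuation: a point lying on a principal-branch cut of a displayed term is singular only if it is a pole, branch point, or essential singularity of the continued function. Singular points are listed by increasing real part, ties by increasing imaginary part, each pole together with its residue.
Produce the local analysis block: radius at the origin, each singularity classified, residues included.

Denominator factor (ζ + 7/8): pole of order 1 at -7/8, modulus 7/8.
Branch term (1/6)*sqrt(1 - ζ/(-1)): its argument vanishes at ζ = -1, a square-root branch point, modulus 1.
The radius of convergence is the smallest modulus among the singular points: 7/8.
The branch term is analytic at -7/8 and contributes nothing to the residue; only the rational part matters.
At the order-1 pole -7/8 set g(ζ) = (ζ - (-7/8))*(rational part) = -2*ζ**2/9 - 13*ζ/7 - 15/34.
Simple pole: residue = g(a) at a = -7/8, which is 4963/4896.
List the singular points by increasing real part (a conjugate pair: the negative imaginary part first).

Radius of convergence at 0: 7/8.
At -1: an algebraic (square-root) branch point.
At -7/8: a pole of order 1; residue 4963/4896.


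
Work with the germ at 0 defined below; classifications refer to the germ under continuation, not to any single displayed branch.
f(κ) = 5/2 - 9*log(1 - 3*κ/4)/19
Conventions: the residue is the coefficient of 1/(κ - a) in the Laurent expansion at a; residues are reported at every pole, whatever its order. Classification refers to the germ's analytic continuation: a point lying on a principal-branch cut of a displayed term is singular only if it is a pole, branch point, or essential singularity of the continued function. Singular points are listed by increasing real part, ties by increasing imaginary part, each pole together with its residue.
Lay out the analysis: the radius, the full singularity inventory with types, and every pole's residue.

Radius of convergence at 0: 4/3.
At 4/3: a logarithmic branch point.

Branch term (-9/19)*log(1 - κ/(4/3)): its argument vanishes at κ = 4/3, a logarithmic branch point, modulus 4/3.
The radius of convergence is the smallest modulus among the singular points: 4/3.


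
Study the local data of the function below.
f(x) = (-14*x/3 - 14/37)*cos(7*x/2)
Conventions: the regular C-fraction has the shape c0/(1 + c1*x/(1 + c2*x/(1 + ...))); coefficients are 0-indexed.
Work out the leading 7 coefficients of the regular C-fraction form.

The regular C-fraction coefficients are [-14/37, -37/3, 11393/888, -147/296, -9065/22786, -815887/68358, 6042588113/489532200].

Taylor coefficients (expand at 0): a_0 = -14/37, a_1 = -14/3, a_2 = 343/148, a_3 = 343/12, a_4 = -16807/7104, a_5 = -16807/576, a_6 = 823543/852480.
c0 = a_0 = -14/37. Peel one level at a time: if S = 1 + c*x/S' with S'(0) = 1, then c is the x-coefficient of S and S' = c*x/(S - 1).
S_1 = c0/f = 1 + (-37/3)*x + (11393/72)*x^2 + ...; c1 = -37/3.
S_2 = c1*x/(S_1 - 1) = 1 + (11393/888)*x + (558257/87616)*x^2 + ...; c2 = 11393/888.
S_3 = c2*x/(S_2 - 1) = 1 + (-147/296)*x + (-36015/182288)*x^2 + ...; c3 = -147/296.
S_4 = c3*x/(S_3 - 1) = 1 + (-9065/22786)*x + (-7396015655/1557605388)*x^2 + ...; c4 = -9065/22786.
S_5 = c4*x/(S_4 - 1) = 1 + (-815887/68358)*x + (6042588113/41014800)*x^2 + ...; c5 = -815887/68358.
S_6 = c5*x/(S_5 - 1) = 1 + (6042588113/489532200)*x + ...; c6 = 6042588113/489532200.


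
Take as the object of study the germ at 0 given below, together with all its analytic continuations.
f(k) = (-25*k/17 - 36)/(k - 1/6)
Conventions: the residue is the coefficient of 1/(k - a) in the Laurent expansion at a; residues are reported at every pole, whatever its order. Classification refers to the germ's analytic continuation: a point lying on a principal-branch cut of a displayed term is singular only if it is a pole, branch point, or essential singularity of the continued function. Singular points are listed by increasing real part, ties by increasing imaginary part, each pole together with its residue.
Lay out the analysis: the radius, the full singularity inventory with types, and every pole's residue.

Radius of convergence at 0: 1/6.
At 1/6: a pole of order 1; residue -3697/102.

Denominator factor (k - 1/6): pole of order 1 at 1/6, modulus 1/6.
The radius of convergence is the smallest modulus among the singular points: 1/6.
At the order-1 pole 1/6 set g(k) = (k - (1/6))*f(k) = -25*k/17 - 36.
Simple pole: residue = g(a) at a = 1/6, which is -3697/102.


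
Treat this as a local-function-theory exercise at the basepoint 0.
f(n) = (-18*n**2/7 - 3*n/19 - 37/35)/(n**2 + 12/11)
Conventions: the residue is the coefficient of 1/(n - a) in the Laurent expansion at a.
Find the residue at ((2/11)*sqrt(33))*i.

The residue is (-3/38) - ((673/4620)*sqrt(33))*i.

The factor n**2 + 12/11 splits as (n - a)(n - a') with a = ((2/11)*sqrt(33))*i, a' = -((2/11)*sqrt(33))*i. At the order-1 pole a set g(n) = (n - a)*f(n) = [-18*n**2/7 - 3*n/19 - 37/35] / (n - a').
Simple pole: residue = g(a) at a = ((2/11)*sqrt(33))*i, which is (-3/38) - ((673/4620)*sqrt(33))*i.


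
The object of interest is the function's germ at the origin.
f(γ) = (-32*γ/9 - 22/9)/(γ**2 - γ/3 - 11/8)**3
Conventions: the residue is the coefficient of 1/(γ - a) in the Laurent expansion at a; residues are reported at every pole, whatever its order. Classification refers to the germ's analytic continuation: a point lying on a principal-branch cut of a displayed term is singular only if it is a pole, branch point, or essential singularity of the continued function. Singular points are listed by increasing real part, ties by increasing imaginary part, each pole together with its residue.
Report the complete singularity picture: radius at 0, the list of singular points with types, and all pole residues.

Radius of convergence at 0: -1/6 + (1/12)*sqrt(202).
At 1/6 - (1/12)*sqrt(202): a pole of order 3; residue (17712/1030301)*sqrt(202).
At 1/6 + (1/12)*sqrt(202): a pole of order 3; residue -(17712/1030301)*sqrt(202).

Denominator factor (γ**2 - γ/3 - 11/8)^3: discriminant 101/18, real irrational roots 1/6 + (1/12)*sqrt(202) and 1/6 - (1/12)*sqrt(202); poles of order 3, moduli 1/6 + (1/12)*sqrt(202) and -1/6 + (1/12)*sqrt(202).
The radius of convergence is the smallest modulus among the singular points: -1/6 + (1/12)*sqrt(202).
The factor γ**2 - γ/3 - 11/8 splits as (γ - a)(γ - a') with a = 1/6 - (1/12)*sqrt(202), a' = 1/6 + (1/12)*sqrt(202). At the order-3 pole a set g(γ) = (γ - a)^3*f(γ) = [-32*γ/9 - 22/9] / (γ - a')^3.
Order-3 pole: residue = g''(a)/2; g''(1/6 - (1/12)*sqrt(202)) = (35424/1030301)*sqrt(202), so the residue is (17712/1030301)*sqrt(202).
The factor γ**2 - γ/3 - 11/8 splits as (γ - a)(γ - a') with a = 1/6 + (1/12)*sqrt(202), a' = 1/6 - (1/12)*sqrt(202). At the order-3 pole a set g(γ) = (γ - a)^3*f(γ) = [-32*γ/9 - 22/9] / (γ - a')^3.
Order-3 pole: residue = g''(a)/2; g''(1/6 + (1/12)*sqrt(202)) = -(35424/1030301)*sqrt(202), so the residue is -(17712/1030301)*sqrt(202).
List the singular points by increasing real part (a conjugate pair: the negative imaginary part first).


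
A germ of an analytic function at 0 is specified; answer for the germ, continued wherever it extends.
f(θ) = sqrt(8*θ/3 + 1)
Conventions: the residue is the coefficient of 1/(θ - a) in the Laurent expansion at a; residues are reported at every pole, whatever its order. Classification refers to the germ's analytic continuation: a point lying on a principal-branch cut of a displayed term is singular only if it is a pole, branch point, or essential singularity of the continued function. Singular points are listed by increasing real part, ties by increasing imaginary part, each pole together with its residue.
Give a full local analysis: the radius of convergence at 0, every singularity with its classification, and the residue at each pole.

Radius of convergence at 0: 3/8.
At -3/8: an algebraic (square-root) branch point.

Branch term (1)*sqrt(1 - θ/(-3/8)): its argument vanishes at θ = -3/8, a square-root branch point, modulus 3/8.
The radius of convergence is the smallest modulus among the singular points: 3/8.


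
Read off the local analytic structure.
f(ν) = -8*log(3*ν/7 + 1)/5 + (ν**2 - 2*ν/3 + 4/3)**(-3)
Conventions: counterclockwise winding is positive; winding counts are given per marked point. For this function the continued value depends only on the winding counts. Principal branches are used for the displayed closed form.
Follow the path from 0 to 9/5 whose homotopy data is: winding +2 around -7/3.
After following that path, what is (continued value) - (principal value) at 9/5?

The rational part is single-valued and drops out of the difference; each branch term changes only by its own monodromy.
(-8/5)*log(1 - ν/(-7/3)): each positive loop around -7/3 adds 2*pi*i to the log, so winding +2 contributes (-8/5)*(2)*2*pi*i = -(32/5)*pi*i.
Summing the contributions at ν = 9/5 gives -(32/5)*pi*i.

Continued minus principal equals -(32/5)*pi*i.


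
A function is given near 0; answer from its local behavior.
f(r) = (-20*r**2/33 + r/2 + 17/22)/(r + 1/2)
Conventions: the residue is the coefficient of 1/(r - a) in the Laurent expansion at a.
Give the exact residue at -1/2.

The residue is 49/132.

At the order-1 pole -1/2 set g(r) = (r - (-1/2))*f(r) = -20*r**2/33 + r/2 + 17/22.
Simple pole: residue = g(a) at a = -1/2, which is 49/132.


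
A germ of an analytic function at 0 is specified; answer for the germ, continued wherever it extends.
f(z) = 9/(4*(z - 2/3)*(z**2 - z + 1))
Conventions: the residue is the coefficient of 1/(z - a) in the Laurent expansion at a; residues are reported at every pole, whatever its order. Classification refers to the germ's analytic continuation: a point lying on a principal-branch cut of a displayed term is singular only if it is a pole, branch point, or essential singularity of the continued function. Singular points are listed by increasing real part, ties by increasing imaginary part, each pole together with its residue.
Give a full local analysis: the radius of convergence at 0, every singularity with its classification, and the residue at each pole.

Denominator factor (z - 2/3): pole of order 1 at 2/3, modulus 2/3.
Denominator factor (z**2 - z + 1): discriminant -3, complex-conjugate roots (1/2) + ((1/2)*sqrt(3))*i and (1/2) - ((1/2)*sqrt(3))*i; poles of order 1, moduli 1 and 1.
The radius of convergence is the smallest modulus among the singular points: 2/3.
The factor z**2 - z + 1 splits as (z - a)(z - a') with a = (1/2) - ((1/2)*sqrt(3))*i, a' = (1/2) + ((1/2)*sqrt(3))*i. At the order-1 pole a set g(z) = (z - a)*f(z) = [9/(4*(z - 2/3))] / (z - a').
Simple pole: residue = g(a) at a = (1/2) - ((1/2)*sqrt(3))*i, which is (-81/56) - ((9/56)*sqrt(3))*i.
The factor z**2 - z + 1 splits as (z - a)(z - a') with a = (1/2) + ((1/2)*sqrt(3))*i, a' = (1/2) - ((1/2)*sqrt(3))*i. At the order-1 pole a set g(z) = (z - a)*f(z) = [9/(4*(z - 2/3))] / (z - a').
Simple pole: residue = g(a) at a = (1/2) + ((1/2)*sqrt(3))*i, which is (-81/56) + ((9/56)*sqrt(3))*i.
At the order-1 pole 2/3 set g(z) = (z - (2/3))*f(z) = 9/(4*(z**2 - z + 1)).
Simple pole: residue = g(a) at a = 2/3, which is 81/28.
List the singular points by increasing real part (a conjugate pair: the negative imaginary part first).

Radius of convergence at 0: 2/3.
At (1/2) - ((1/2)*sqrt(3))*i: a pole of order 1; residue (-81/56) - ((9/56)*sqrt(3))*i.
At (1/2) + ((1/2)*sqrt(3))*i: a pole of order 1; residue (-81/56) + ((9/56)*sqrt(3))*i.
At 2/3: a pole of order 1; residue 81/28.


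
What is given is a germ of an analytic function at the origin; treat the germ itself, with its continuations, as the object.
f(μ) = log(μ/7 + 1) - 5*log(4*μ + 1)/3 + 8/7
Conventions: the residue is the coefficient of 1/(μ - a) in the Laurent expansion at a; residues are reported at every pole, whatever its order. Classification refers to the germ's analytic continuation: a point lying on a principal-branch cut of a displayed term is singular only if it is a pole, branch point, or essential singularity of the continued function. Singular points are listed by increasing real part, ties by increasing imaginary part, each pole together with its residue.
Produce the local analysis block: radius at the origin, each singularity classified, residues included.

Radius of convergence at 0: 1/4.
At -7: a logarithmic branch point.
At -1/4: a logarithmic branch point.

Branch term (1)*log(1 - μ/(-7)): its argument vanishes at μ = -7, a logarithmic branch point, modulus 7.
Branch term (-5/3)*log(1 - μ/(-1/4)): its argument vanishes at μ = -1/4, a logarithmic branch point, modulus 1/4.
The radius of convergence is the smallest modulus among the singular points: 1/4.
List the singular points by increasing real part (a conjugate pair: the negative imaginary part first).
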